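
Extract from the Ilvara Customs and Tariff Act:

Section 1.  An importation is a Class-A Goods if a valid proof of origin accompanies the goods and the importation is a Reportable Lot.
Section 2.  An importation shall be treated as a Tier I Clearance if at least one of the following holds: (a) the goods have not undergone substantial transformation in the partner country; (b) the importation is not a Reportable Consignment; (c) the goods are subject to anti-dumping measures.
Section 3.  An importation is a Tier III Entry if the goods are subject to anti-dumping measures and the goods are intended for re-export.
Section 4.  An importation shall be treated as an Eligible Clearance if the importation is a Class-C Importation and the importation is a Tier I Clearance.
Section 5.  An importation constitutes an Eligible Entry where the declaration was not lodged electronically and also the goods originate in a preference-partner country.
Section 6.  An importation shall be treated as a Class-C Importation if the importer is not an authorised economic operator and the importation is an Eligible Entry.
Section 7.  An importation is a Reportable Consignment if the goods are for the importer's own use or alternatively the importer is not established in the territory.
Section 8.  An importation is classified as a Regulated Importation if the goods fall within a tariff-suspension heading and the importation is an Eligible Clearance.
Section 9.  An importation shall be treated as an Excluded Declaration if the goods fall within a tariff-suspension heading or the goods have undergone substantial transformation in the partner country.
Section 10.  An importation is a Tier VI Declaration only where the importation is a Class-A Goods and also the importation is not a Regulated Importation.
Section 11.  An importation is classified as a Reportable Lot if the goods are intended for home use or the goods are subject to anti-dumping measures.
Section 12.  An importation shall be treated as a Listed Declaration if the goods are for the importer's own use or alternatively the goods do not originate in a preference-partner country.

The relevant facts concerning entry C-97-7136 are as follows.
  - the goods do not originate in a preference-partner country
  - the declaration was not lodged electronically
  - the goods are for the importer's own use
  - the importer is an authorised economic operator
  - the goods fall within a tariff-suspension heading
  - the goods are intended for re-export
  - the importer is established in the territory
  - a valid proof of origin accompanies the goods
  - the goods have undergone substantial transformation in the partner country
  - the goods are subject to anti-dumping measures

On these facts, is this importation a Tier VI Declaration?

Yes

section 11 — Reportable Lot: [the goods are intended for home use? no] OR [the goods are subject to anti-dumping measures? yes] → satisfied.
section 1 — Class-A Goods: [a valid proof of origin accompanies the goods? yes] AND [Reportable Lot (section 11)? yes] → satisfied.
section 5 — Eligible Entry: [the declaration was not lodged electronically? yes] AND [the goods originate in a preference-partner country? no] → not satisfied.
section 6 — Class-C Importation: [the importer is not an authorised economic operator? no] AND [Eligible Entry (section 5)? no] → not satisfied.
section 7 — Reportable Consignment: [the goods are for the importer's own use? yes] OR [the importer is not established in the territory? no] → satisfied.
section 2 — Tier I Clearance: [the goods have not undergone substantial transformation in the partner country? no] OR [not a Reportable Consignment (section 7)? no] OR [the goods are subject to anti-dumping measures? yes] → satisfied.
section 4 — Eligible Clearance: [Class-C Importation (section 6)? no] AND [Tier I Clearance (section 2)? yes] → not satisfied.
section 8 — Regulated Importation: [the goods fall within a tariff-suspension heading? yes] AND [Eligible Clearance (section 4)? no] → not satisfied.
section 10 — Tier VI Declaration: [Class-A Goods (section 1)? yes] AND [not a Regulated Importation (section 8)? yes] → satisfied.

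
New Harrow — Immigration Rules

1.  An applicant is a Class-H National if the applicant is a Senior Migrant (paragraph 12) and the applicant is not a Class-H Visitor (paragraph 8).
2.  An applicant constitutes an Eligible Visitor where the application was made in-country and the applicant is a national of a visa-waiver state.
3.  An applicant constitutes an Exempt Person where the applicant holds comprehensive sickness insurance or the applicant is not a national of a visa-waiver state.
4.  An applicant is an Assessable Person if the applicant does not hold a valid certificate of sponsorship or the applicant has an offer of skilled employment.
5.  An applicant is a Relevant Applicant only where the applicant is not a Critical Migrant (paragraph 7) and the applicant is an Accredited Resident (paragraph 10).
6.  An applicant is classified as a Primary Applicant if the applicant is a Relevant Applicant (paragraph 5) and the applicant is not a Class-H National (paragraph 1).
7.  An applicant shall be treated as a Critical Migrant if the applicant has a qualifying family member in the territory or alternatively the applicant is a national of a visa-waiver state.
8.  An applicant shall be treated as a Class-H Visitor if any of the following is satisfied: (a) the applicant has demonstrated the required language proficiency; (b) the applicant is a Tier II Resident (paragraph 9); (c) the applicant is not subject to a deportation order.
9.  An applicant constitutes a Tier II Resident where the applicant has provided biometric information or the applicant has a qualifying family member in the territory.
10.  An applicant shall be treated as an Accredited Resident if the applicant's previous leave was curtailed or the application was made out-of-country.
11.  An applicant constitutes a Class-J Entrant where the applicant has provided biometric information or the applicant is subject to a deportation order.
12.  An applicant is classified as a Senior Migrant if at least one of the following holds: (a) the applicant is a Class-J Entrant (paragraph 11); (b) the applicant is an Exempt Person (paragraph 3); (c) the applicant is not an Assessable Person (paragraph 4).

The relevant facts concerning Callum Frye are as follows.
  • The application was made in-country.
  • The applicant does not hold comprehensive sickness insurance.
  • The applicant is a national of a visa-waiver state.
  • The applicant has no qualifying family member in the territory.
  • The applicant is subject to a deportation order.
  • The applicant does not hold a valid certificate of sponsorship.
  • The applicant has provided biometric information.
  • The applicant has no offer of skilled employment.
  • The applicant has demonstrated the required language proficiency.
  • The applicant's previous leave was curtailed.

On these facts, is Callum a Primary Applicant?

No

paragraph 7 — Critical Migrant: [the applicant has a qualifying family member in the territory? no] OR [the applicant is a national of a visa-waiver state? yes] → satisfied.
paragraph 10 — Accredited Resident: [the applicant's previous leave was curtailed? yes] OR [the application was made out-of-country? no] → satisfied.
paragraph 5 — Relevant Applicant: [not a Critical Migrant (paragraph 7)? no] AND [Accredited Resident (paragraph 10)? yes] → not satisfied.
paragraph 11 — Class-J Entrant: [the applicant has provided biometric information? yes] OR [the applicant is subject to a deportation order? yes] → satisfied.
paragraph 3 — Exempt Person: [the applicant holds comprehensive sickness insurance? no] OR [the applicant is not a national of a visa-waiver state? no] → not satisfied.
paragraph 4 — Assessable Person: [the applicant does not hold a valid certificate of sponsorship? yes] OR [the applicant has an offer of skilled employment? no] → satisfied.
paragraph 12 — Senior Migrant: [Class-J Entrant (paragraph 11)? yes] OR [Exempt Person (paragraph 3)? no] OR [not an Assessable Person (paragraph 4)? no] → satisfied.
paragraph 9 — Tier II Resident: [the applicant has provided biometric information? yes] OR [the applicant has a qualifying family member in the territory? no] → satisfied.
paragraph 8 — Class-H Visitor: [the applicant has demonstrated the required language proficiency? yes] OR [Tier II Resident (paragraph 9)? yes] OR [the applicant is not subject to a deportation order? no] → satisfied.
paragraph 1 — Class-H National: [Senior Migrant (paragraph 12)? yes] AND [not a Class-H Visitor (paragraph 8)? no] → not satisfied.
paragraph 6 — Primary Applicant: [Relevant Applicant (paragraph 5)? no] AND [not a Class-H National (paragraph 1)? yes] → not satisfied.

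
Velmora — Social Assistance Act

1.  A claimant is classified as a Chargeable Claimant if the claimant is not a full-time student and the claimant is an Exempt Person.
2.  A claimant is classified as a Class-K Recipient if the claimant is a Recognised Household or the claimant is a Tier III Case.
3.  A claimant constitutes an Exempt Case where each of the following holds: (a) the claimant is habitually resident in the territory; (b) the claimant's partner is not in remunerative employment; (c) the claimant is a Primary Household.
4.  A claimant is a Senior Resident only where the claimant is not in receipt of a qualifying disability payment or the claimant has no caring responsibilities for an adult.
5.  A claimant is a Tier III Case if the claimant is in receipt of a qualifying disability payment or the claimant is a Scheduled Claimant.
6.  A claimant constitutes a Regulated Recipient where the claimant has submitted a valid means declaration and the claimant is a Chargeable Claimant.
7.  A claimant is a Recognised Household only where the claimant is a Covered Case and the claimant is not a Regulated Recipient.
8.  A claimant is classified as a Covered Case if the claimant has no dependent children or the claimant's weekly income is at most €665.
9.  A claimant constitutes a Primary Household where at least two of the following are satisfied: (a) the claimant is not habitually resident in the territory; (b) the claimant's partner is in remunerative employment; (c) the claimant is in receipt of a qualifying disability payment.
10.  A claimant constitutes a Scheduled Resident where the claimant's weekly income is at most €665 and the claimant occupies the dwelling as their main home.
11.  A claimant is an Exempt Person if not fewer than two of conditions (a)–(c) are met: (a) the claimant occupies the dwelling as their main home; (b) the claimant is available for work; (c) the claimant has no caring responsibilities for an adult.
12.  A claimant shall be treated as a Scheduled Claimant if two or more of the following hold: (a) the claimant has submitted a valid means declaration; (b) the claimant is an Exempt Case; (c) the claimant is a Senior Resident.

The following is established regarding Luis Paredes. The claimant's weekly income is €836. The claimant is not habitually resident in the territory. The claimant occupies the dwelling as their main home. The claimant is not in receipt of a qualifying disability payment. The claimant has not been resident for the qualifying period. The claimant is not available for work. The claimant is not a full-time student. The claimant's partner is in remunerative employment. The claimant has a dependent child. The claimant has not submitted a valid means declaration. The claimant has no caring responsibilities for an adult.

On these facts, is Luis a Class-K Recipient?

Under paragraph 8: the claimant has no dependent children? no; or claimant's weekly income: €836 ≤ €665? no. So the claimant is not a Covered Case.
Under paragraph 11: the claimant occupies the dwelling as their main home? yes; the claimant is available for work? no; the claimant has no caring responsibilities for an adult? yes — 2 of 3 hold (need ≥2) → satisfied.
Under paragraph 1: the claimant is not a full-time student? yes; and Exempt Person (paragraph 11)? yes. So the claimant is a Chargeable Claimant.
Under paragraph 6: the claimant has submitted a valid means declaration? no; and Chargeable Claimant (paragraph 1)? yes. So the claimant is not a Regulated Recipient.
Under paragraph 7: Covered Case (paragraph 8)? no; and not a Regulated Recipient (paragraph 6)? yes. So the claimant is not a Recognised Household.
Under paragraph 9: the claimant is not habitually resident in the territory? yes; the claimant's partner is in remunerative employment? yes; the claimant is in receipt of a qualifying disability payment? no — 2 of 3 hold (need ≥2) → satisfied.
Under paragraph 3: the claimant is habitually resident in the territory? no; and the claimant's partner is not in remunerative employment? no; and Primary Household (paragraph 9)? yes. So the claimant is not an Exempt Case.
Under paragraph 4: the claimant is not in receipt of a qualifying disability payment? yes; or the claimant has no caring responsibilities for an adult? yes. So the claimant is a Senior Resident.
Under paragraph 12: the claimant has submitted a valid means declaration? no; Exempt Case (paragraph 3)? no; Senior Resident (paragraph 4)? yes — 1 of 3 hold (need ≥2) → not satisfied.
Under paragraph 5: the claimant is in receipt of a qualifying disability payment? no; or Scheduled Claimant (paragraph 12)? no. So the claimant is not a Tier III Case.
Under paragraph 2: Recognised Household (paragraph 7)? no; or Tier III Case (paragraph 5)? no. So the claimant is not a Class-K Recipient.

No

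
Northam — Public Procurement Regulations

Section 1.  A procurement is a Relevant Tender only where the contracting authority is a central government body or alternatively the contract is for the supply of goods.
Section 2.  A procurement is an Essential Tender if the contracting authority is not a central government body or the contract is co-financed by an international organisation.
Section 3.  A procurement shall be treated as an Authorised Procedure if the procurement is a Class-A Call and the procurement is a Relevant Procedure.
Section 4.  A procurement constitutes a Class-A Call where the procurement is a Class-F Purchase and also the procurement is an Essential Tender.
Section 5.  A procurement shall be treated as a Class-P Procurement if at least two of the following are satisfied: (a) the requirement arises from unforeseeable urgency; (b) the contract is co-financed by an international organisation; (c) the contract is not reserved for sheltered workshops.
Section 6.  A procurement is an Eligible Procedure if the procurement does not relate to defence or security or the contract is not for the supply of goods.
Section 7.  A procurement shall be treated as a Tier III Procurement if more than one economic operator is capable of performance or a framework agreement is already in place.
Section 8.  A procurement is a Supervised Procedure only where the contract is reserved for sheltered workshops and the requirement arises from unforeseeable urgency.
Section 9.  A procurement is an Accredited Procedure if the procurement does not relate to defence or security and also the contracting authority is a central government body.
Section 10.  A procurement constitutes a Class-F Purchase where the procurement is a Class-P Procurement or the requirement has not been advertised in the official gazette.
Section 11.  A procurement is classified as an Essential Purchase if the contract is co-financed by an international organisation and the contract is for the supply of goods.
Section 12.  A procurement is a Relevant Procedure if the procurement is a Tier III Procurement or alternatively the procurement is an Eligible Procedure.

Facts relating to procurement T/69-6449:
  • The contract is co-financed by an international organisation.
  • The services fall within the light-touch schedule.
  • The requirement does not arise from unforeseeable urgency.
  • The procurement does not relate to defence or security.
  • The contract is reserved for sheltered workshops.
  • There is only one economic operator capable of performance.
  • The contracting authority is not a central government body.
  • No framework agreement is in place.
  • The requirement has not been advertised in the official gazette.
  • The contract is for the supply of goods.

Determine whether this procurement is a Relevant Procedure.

Yes

section 7 — Tier III Procurement: [more than one economic operator is capable of performance? no] OR [a framework agreement is already in place? no] → not satisfied.
section 6 — Eligible Procedure: [the procurement does not relate to defence or security? yes] OR [the contract is not for the supply of goods? no] → satisfied.
section 12 — Relevant Procedure: [Tier III Procurement (section 7)? no] OR [Eligible Procedure (section 6)? yes] → satisfied.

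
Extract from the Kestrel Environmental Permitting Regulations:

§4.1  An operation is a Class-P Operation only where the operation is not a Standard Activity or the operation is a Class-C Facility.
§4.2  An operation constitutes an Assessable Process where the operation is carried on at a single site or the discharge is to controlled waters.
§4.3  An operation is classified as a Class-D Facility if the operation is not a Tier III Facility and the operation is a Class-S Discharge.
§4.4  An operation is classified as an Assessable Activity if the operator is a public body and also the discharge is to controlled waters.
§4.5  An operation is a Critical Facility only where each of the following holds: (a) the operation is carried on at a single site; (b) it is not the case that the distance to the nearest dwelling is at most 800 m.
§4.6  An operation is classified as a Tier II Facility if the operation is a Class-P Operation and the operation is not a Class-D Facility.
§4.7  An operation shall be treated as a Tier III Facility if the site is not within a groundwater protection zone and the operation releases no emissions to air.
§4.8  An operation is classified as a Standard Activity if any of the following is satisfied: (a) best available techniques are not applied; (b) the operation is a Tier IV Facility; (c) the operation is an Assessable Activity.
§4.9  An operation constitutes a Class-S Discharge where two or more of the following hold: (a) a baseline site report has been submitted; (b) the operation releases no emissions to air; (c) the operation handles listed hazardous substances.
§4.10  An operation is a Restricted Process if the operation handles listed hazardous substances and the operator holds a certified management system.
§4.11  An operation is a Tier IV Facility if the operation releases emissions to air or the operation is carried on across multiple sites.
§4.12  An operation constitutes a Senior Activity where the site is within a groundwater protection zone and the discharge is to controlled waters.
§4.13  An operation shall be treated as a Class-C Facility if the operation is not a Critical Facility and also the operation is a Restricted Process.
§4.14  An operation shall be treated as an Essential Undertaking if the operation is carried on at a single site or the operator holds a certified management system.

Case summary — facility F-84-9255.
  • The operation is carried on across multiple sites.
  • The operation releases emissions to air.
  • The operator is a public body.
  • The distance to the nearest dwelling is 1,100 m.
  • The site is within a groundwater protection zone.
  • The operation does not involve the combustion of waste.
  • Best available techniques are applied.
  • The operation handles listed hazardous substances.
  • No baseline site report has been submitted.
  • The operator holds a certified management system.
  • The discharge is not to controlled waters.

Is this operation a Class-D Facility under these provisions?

No

Under §4.7: the site is not within a groundwater protection zone? no; and the operation releases no emissions to air? no. So the operation is not a Tier III Facility.
Under §4.9: a baseline site report has been submitted? no; the operation releases no emissions to air? no; the operation handles listed hazardous substances? yes — 1 of 3 hold (need ≥2) → not satisfied.
Under §4.3: not a Tier III Facility (§4.7)? yes; and Class-S Discharge (§4.9)? no. So the operation is not a Class-D Facility.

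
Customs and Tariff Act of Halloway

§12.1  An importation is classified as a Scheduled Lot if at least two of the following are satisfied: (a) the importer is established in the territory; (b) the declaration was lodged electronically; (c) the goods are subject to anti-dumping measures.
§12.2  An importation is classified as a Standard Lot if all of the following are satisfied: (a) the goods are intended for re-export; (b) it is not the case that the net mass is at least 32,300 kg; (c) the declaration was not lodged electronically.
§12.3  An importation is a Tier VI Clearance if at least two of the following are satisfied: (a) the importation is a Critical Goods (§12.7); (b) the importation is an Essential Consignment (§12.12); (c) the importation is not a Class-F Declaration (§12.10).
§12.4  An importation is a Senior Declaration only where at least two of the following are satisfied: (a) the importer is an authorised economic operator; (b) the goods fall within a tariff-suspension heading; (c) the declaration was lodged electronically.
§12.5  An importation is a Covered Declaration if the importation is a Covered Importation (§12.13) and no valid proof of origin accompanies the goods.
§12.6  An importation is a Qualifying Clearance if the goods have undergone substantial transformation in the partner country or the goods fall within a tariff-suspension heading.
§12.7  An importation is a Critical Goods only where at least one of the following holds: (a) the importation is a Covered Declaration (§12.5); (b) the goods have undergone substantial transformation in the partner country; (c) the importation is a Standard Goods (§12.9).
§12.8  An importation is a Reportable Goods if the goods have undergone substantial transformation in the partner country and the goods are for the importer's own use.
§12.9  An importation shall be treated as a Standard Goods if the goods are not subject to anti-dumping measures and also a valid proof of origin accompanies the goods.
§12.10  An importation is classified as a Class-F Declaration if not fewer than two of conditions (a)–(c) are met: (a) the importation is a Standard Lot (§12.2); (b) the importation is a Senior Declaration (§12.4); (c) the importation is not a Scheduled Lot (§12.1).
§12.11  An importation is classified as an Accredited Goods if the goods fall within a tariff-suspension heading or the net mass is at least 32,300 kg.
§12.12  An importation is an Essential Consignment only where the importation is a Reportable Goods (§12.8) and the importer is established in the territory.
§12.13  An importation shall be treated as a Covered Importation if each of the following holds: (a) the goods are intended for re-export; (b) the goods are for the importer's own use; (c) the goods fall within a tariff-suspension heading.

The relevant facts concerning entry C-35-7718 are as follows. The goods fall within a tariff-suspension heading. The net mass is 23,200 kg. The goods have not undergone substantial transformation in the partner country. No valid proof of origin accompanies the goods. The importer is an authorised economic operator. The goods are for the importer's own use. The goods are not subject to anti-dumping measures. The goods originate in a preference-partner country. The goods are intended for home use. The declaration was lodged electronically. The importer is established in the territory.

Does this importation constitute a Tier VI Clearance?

No

§12.13 — Covered Importation: [the goods are intended for re-export? no] AND [the goods are for the importer's own use? yes] AND [the goods fall within a tariff-suspension heading? yes] → not satisfied.
§12.5 — Covered Declaration: [Covered Importation (§12.13)? no] AND [no valid proof of origin accompanies the goods? yes] → not satisfied.
§12.9 — Standard Goods: [the goods are not subject to anti-dumping measures? yes] AND [a valid proof of origin accompanies the goods? no] → not satisfied.
§12.7 — Critical Goods: [Covered Declaration (§12.5)? no] OR [the goods have undergone substantial transformation in the partner country? no] OR [Standard Goods (§12.9)? no] → not satisfied.
§12.8 — Reportable Goods: [the goods have undergone substantial transformation in the partner country? no] AND [the goods are for the importer's own use? yes] → not satisfied.
§12.12 — Essential Consignment: [Reportable Goods (§12.8)? no] AND [the importer is established in the territory? yes] → not satisfied.
§12.2 — Standard Lot: [the goods are intended for re-export? no] AND [net mass: 23,200 kg ≥ 32,300 kg? no, so negated condition yes] AND [the declaration was not lodged electronically? no] → not satisfied.
§12.4 — Senior Declaration: the importer is an authorised economic operator? yes; the goods fall within a tariff-suspension heading? yes; the declaration was lodged electronically? yes — 3 of 3 hold (need ≥2) → satisfied.
§12.1 — Scheduled Lot: the importer is established in the territory? yes; the declaration was lodged electronically? yes; the goods are subject to anti-dumping measures? no — 2 of 3 hold (need ≥2) → satisfied.
§12.10 — Class-F Declaration: Standard Lot (§12.2)? no; Senior Declaration (§12.4)? yes; not a Scheduled Lot (§12.1)? no — 1 of 3 hold (need ≥2) → not satisfied.
§12.3 — Tier VI Clearance: Critical Goods (§12.7)? no; Essential Consignment (§12.12)? no; not a Class-F Declaration (§12.10)? yes — 1 of 3 hold (need ≥2) → not satisfied.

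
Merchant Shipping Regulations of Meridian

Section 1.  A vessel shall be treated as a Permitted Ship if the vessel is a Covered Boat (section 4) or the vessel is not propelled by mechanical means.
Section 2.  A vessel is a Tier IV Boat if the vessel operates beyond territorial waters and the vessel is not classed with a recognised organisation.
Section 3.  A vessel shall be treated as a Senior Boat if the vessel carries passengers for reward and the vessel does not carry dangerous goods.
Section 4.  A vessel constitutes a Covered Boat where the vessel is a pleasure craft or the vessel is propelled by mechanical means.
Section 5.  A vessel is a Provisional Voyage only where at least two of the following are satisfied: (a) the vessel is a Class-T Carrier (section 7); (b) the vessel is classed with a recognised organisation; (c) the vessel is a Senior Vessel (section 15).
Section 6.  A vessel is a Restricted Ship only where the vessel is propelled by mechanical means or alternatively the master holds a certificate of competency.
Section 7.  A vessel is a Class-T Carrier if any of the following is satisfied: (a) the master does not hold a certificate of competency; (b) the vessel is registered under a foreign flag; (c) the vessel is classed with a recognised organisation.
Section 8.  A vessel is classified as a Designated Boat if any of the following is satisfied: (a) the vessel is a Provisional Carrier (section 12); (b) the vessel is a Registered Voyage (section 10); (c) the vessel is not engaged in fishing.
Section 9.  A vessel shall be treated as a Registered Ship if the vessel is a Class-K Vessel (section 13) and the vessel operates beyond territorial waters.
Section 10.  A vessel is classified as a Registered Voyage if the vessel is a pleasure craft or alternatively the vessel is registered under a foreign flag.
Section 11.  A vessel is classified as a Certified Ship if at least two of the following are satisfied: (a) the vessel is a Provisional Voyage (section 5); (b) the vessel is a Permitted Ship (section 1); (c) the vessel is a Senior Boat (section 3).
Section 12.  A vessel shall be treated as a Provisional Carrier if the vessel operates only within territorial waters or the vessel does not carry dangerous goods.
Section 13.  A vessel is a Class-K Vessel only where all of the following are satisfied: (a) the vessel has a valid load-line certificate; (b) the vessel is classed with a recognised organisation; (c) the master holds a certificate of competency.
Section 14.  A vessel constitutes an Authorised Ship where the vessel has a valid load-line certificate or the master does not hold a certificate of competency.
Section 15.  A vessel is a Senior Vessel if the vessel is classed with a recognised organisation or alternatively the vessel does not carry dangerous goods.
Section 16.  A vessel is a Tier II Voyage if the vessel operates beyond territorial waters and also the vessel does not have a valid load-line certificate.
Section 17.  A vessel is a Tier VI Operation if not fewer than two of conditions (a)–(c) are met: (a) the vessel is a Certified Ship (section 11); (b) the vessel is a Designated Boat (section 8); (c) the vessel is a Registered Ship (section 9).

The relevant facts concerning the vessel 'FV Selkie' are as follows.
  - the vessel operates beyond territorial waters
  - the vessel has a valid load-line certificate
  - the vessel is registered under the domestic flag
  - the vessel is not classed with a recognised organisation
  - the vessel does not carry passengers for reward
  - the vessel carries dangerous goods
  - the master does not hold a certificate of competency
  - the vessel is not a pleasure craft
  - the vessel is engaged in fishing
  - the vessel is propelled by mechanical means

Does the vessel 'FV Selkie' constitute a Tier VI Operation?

section 7 — Class-T Carrier: [the master does not hold a certificate of competency? yes] OR [the vessel is registered under a foreign flag? no] OR [the vessel is classed with a recognised organisation? no] → satisfied.
section 15 — Senior Vessel: [the vessel is classed with a recognised organisation? no] OR [the vessel does not carry dangerous goods? no] → not satisfied.
section 5 — Provisional Voyage: Class-T Carrier (section 7)? yes; the vessel is classed with a recognised organisation? no; Senior Vessel (section 15)? no — 1 of 3 hold (need ≥2) → not satisfied.
section 4 — Covered Boat: [the vessel is a pleasure craft? no] OR [the vessel is propelled by mechanical means? yes] → satisfied.
section 1 — Permitted Ship: [Covered Boat (section 4)? yes] OR [the vessel is not propelled by mechanical means? no] → satisfied.
section 3 — Senior Boat: [the vessel carries passengers for reward? no] AND [the vessel does not carry dangerous goods? no] → not satisfied.
section 11 — Certified Ship: Provisional Voyage (section 5)? no; Permitted Ship (section 1)? yes; Senior Boat (section 3)? no — 1 of 3 hold (need ≥2) → not satisfied.
section 12 — Provisional Carrier: [the vessel operates only within territorial waters? no] OR [the vessel does not carry dangerous goods? no] → not satisfied.
section 10 — Registered Voyage: [the vessel is a pleasure craft? no] OR [the vessel is registered under a foreign flag? no] → not satisfied.
section 8 — Designated Boat: [Provisional Carrier (section 12)? no] OR [Registered Voyage (section 10)? no] OR [the vessel is not engaged in fishing? no] → not satisfied.
section 13 — Class-K Vessel: [the vessel has a valid load-line certificate? yes] AND [the vessel is classed with a recognised organisation? no] AND [the master holds a certificate of competency? no] → not satisfied.
section 9 — Registered Ship: [Class-K Vessel (section 13)? no] AND [the vessel operates beyond territorial waters? yes] → not satisfied.
section 17 — Tier VI Operation: Certified Ship (section 11)? no; Designated Boat (section 8)? no; Registered Ship (section 9)? no — 0 of 3 hold (need ≥2) → not satisfied.

No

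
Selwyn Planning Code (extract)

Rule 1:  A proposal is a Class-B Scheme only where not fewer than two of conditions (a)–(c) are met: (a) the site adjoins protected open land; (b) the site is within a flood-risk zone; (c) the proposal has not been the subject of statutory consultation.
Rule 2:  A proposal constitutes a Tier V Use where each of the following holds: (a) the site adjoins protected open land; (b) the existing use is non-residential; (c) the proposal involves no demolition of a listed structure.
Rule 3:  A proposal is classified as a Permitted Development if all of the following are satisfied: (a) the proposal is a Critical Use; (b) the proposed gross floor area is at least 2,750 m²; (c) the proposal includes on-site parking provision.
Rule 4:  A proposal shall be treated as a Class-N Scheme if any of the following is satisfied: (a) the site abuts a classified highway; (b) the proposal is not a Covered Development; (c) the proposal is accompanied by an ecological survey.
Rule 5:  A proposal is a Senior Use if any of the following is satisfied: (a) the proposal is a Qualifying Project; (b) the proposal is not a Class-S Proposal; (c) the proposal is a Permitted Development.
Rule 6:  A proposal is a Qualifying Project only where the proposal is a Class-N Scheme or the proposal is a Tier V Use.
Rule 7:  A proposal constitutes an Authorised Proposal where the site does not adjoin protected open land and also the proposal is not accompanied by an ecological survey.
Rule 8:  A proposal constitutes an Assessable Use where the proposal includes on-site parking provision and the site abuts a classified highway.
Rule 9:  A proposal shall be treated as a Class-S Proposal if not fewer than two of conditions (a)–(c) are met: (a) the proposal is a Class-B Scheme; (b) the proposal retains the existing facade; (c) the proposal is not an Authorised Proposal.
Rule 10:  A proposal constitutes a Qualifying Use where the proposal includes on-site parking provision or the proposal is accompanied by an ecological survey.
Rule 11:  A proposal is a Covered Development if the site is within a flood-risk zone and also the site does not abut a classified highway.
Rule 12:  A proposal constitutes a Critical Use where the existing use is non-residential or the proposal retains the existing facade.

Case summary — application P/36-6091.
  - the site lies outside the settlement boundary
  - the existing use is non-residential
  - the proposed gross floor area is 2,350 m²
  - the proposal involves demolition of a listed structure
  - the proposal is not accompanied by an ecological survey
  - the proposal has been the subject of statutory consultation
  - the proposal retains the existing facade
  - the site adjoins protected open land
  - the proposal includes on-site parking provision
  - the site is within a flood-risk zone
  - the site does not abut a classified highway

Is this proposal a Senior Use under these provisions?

rule 11 — Covered Development: [the site is within a flood-risk zone? yes] AND [the site does not abut a classified highway? yes] → satisfied.
rule 4 — Class-N Scheme: [the site abuts a classified highway? no] OR [not a Covered Development (rule 11)? no] OR [the proposal is accompanied by an ecological survey? no] → not satisfied.
rule 2 — Tier V Use: [the site adjoins protected open land? yes] AND [the existing use is non-residential? yes] AND [the proposal involves no demolition of a listed structure? no] → not satisfied.
rule 6 — Qualifying Project: [Class-N Scheme (rule 4)? no] OR [Tier V Use (rule 2)? no] → not satisfied.
rule 1 — Class-B Scheme: the site adjoins protected open land? yes; the site is within a flood-risk zone? yes; the proposal has not been the subject of statutory consultation? no — 2 of 3 hold (need ≥2) → satisfied.
rule 7 — Authorised Proposal: [the site does not adjoin protected open land? no] AND [the proposal is not accompanied by an ecological survey? yes] → not satisfied.
rule 9 — Class-S Proposal: Class-B Scheme (rule 1)? yes; the proposal retains the existing facade? yes; not an Authorised Proposal (rule 7)? yes — 3 of 3 hold (need ≥2) → satisfied.
rule 12 — Critical Use: [the existing use is non-residential? yes] OR [the proposal retains the existing facade? yes] → satisfied.
rule 3 — Permitted Development: [Critical Use (rule 12)? yes] AND [proposed gross floor area: 2,350 m² ≥ 2,750 m²? no] AND [the proposal includes on-site parking provision? yes] → not satisfied.
rule 5 — Senior Use: [Qualifying Project (rule 6)? no] OR [not a Class-S Proposal (rule 9)? no] OR [Permitted Development (rule 3)? no] → not satisfied.

No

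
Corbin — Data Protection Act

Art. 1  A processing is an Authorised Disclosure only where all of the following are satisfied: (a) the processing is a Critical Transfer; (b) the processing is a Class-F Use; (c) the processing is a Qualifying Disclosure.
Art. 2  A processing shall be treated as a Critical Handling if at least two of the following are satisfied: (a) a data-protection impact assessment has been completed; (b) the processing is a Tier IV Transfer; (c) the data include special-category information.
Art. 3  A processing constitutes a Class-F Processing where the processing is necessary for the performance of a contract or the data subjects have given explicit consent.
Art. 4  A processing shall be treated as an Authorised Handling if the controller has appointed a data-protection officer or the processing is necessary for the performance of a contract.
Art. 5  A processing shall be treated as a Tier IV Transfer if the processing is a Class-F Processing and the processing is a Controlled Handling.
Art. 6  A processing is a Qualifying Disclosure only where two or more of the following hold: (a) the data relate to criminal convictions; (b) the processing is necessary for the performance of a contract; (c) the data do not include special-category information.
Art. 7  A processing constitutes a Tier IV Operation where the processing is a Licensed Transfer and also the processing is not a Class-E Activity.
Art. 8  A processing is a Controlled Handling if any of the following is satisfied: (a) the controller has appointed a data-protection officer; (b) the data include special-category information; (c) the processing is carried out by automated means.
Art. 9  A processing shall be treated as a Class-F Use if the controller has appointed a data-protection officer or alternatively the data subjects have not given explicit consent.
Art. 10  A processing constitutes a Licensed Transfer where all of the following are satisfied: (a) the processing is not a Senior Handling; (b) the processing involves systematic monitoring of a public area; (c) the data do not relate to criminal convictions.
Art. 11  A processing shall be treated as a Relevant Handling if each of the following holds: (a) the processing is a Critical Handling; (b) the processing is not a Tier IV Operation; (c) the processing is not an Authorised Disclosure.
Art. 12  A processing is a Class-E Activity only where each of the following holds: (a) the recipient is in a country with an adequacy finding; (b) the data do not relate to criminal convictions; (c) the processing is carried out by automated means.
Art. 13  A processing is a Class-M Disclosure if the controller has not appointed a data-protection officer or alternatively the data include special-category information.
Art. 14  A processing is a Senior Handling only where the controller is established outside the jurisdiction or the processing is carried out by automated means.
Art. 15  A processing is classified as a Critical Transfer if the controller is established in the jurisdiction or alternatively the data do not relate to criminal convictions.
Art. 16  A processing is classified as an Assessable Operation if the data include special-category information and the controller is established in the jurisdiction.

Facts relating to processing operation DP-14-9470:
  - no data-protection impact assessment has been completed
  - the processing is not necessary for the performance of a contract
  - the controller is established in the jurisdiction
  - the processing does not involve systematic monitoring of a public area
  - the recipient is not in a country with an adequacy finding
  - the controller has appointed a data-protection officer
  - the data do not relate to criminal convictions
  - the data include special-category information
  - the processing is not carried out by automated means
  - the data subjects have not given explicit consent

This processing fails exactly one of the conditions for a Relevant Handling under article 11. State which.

article 3 — Class-F Processing: [the processing is necessary for the performance of a contract? no] OR [the data subjects have given explicit consent? no] → not satisfied.
article 8 — Controlled Handling: [the controller has appointed a data-protection officer? yes] OR [the data include special-category information? yes] OR [the processing is carried out by automated means? no] → satisfied.
article 5 — Tier IV Transfer: [Class-F Processing (article 3)? no] AND [Controlled Handling (article 8)? yes] → not satisfied.
article 2 — Critical Handling: a data-protection impact assessment has been completed? no; Tier IV Transfer (article 5)? no; the data include special-category information? yes — 1 of 3 hold (need ≥2) → not satisfied.
article 14 — Senior Handling: [the controller is established outside the jurisdiction? no] OR [the processing is carried out by automated means? no] → not satisfied.
article 10 — Licensed Transfer: [not a Senior Handling (article 14)? yes] AND [the processing involves systematic monitoring of a public area? no] AND [the data do not relate to criminal convictions? yes] → not satisfied.
article 12 — Class-E Activity: [the recipient is in a country with an adequacy finding? no] AND [the data do not relate to criminal convictions? yes] AND [the processing is carried out by automated means? no] → not satisfied.
article 7 — Tier IV Operation: [Licensed Transfer (article 10)? no] AND [not a Class-E Activity (article 12)? yes] → not satisfied.
article 15 — Critical Transfer: [the controller is established in the jurisdiction? yes] OR [the data do not relate to criminal convictions? yes] → satisfied.
article 9 — Class-F Use: [the controller has appointed a data-protection officer? yes] OR [the data subjects have not given explicit consent? yes] → satisfied.
article 6 — Qualifying Disclosure: the data relate to criminal convictions? no; the processing is necessary for the performance of a contract? no; the data do not include special-category information? no — 0 of 3 hold (need ≥2) → not satisfied.
article 1 — Authorised Disclosure: [Critical Transfer (article 15)? yes] AND [Class-F Use (article 9)? yes] AND [Qualifying Disclosure (article 6)? no] → not satisfied.
article 11 — Relevant Handling: [Critical Handling (article 2)? no] AND [not a Tier IV Operation (article 7)? yes] AND [not an Authorised Disclosure (article 1)? yes] → not satisfied.

Critical Handling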